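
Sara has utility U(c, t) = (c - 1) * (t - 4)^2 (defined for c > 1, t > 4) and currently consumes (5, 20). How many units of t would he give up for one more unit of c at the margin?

MU_c = (t−4)^2, MU_t = 2·(c−1)·(t−4).
MRS = (1/2)·(t−4)/(c−1).
At (5, 20): MRS = 2.
The indifference curve has slope −2 at this bundle.

MRS = 2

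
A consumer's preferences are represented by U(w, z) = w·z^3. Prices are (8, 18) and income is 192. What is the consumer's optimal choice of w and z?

w* = 6, z* = 8

MU_w = z^3 and MU_z = 3·w·z^2.
MRS = MU_w/MU_z = (1/3)·z/w.
Tangency: set MRS = p_w/p_z = 8/18 = 4/9.
So (1/3)·z/w = 4/9, i.e. z = (4/3)·w.
Substitute into the budget 8·w + 18·z = 192: 32·w = 192, so w* = 6.
Then z* = (4/3)·6 = 8.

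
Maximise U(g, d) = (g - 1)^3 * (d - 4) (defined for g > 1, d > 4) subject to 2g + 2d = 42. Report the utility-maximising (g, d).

MU_g = 3·(g−1)^2·(d−4), MU_d = (g−1)^3.
MRS = (3/1)·(d−4)/(g−1).
Tangency: set MRS = p_g/p_d = 2/2 = 1.
So (3/1)·(d − 4)/(g − 1) = 1, i.e. (d − 4) = (1/3)·(g − 1).
Rewrite the budget in excess-of-subsistence terms: 2·(g − 1) + 2·(d − 4) = 42 − 2·1 − 2·4 = 32.
Substituting, (8/3)·(g − 1) = 32, so g − 1 = 12 and g* = 13.
Then d − 4 = (1/3)·12 = 4, so d* = 8.

g* = 13, d* = 8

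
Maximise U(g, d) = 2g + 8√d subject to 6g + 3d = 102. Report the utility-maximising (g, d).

MU_g = 2, MU_d = 8/(2√d).
MRS = 2 ÷ (8/(2√d)).
Tangency: set MRS = p_g/p_d = 6/3 = 2.
MRS depends only on d: 0.5·√d = 2 ⇒ √d = 2/0.5 = 4 ⇒ d* = 16.
From the budget, 6·g = 102 − 3·16 = 54, so g* = 9.

g* = 9, d* = 16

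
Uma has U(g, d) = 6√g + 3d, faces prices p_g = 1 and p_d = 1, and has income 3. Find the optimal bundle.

MU_g = 6/(2√g), MU_d = 3.
MRS = 6/(2√g) ÷ 3.
Tangency: set MRS = p_g/p_d = 1/1 = 1.
MRS depends only on g: 1/√g = 1 ⇒ √g = 1/1 = 1 ⇒ g* = 1.
From the budget, 1·d = 3 − 1·1 = 2, so d* = 2.

g* = 1, d* = 2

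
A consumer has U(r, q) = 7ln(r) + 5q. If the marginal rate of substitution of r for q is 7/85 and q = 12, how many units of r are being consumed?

r = 17

MU_r = 7/r, MU_q = 5.
MRS = 7/r ÷ 5.
MRS depends only on r: 1.4/r = 7/85 ⇒ r = 1.4/(7/85) = 17.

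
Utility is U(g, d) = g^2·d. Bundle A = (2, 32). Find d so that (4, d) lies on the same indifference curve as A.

d = 8

U(2, 32) = 128.
Set U(4, d) = 128 and solve.
With g = 4: 4^2 = 16, so d = 128/16 = 8.
Check: U(4, 8) = 128.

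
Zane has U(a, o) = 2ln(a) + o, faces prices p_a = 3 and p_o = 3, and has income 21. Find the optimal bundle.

a* = 2, o* = 5

MU_a = 2/a, MU_o = 1.
MRS = 2/a ÷ 1.
Tangency: set MRS = p_a/p_o = 3/3 = 1.
MRS depends only on a: 2/a = 1 ⇒ a* = 2/1 = 2.
From the budget, 3·o = 21 − 3·2 = 15, so o* = 5.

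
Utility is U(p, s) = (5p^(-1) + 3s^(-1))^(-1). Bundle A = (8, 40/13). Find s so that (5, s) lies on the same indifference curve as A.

s = 5

U depends on (p, s) only through S = 5p^(-1) + 3s^(-1), so equal utility means equal S. At (8, 40/13): S = 1.6.
With p = 5: 5·5^(-1) = 1, so 3s^(-1) = 1.6 − 1 = 0.6, i.e. s^(-1) = 0.2.
Hence s = 1/0.2 = 5.
Check: U(5, 5) = 0.625.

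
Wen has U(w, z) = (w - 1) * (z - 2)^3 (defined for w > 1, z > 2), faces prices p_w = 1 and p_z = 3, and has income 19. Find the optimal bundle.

w* = 4, z* = 5

MU_w = (z−2)^3, MU_z = 3·(w−1)·(z−2)^2.
MRS = (1/3)·(z−2)/(w−1).
Tangency: set MRS = p_w/p_z = 1/3.
So (1/3)·(z − 2)/(w − 1) = 1/3, i.e. (z − 2) = (w − 1).
Rewrite the budget in excess-of-subsistence terms: 1·(w − 1) + 3·(z − 2) = 19 − 1·1 − 3·2 = 12.
Substituting, 4·(w − 1) = 12, so w − 1 = 3 and w* = 4.
Then z − 2 = 3, so z* = 5.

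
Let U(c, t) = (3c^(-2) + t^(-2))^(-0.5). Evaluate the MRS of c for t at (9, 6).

MRS = 8/9

For CES with ρ = -2, MRS = (3/1)·(t/c)^3.
At (9, 6): MRS = 8/9.
So at (9, 6) the consumer would give up 8/9 units of t for one more unit of c.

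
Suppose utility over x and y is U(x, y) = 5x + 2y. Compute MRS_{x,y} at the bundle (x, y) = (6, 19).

MRS = 2.5

MU_x = 5, MU_y = 2, so MRS = 5/2 = 2.5 at every bundle.
At (6, 19): MRS = 2.5.
That is, one extra unit of x is worth 2.5 units of y at the margin.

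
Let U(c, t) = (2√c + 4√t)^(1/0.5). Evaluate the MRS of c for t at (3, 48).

For CES with ρ = 0.5, MRS = (2/4)·√(t/c).
At (3, 48): MRS = 2.
That is, one extra unit of c is worth 2 units of t at the margin.

MRS = 2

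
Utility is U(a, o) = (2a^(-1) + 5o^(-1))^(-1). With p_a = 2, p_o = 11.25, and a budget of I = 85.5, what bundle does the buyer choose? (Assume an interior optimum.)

a* = 9, o* = 6

For CES with ρ = -1, MRS = (2/5)·(o/a)^2.
Tangency: set MRS = p_a/p_o = 2/11.25 = 8/45.
So (o/a)^2 = 4/9; taking the square root, o/a = 2/3, i.e. o = (2/3)·a.
Substitute into the budget 2·a + 11.25·o = 85.5: 9.5·a = 85.5, so a* = 9 and o* = (2/3)·9 = 6.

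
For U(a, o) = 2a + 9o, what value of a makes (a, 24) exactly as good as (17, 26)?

U(17, 26) = 268.
Set U(a, 24) = 268 and solve.
2a + 9·24 = 268 ⇒ 2a = 52 ⇒ a = 26.
Check: U(26, 24) = 268.

a = 26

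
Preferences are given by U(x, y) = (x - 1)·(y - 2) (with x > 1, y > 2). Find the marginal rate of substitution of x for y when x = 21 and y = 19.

MU_x = (y−2), MU_y = (x−1).
MRS = (y−2)/(x−1).
At (21, 19): MRS = 0.85.
So at (21, 19) the consumer would give up 0.85 units of y for one more unit of x.

MRS = 0.85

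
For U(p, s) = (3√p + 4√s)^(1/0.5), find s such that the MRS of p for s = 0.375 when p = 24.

s = 6

For CES with ρ = 0.5, MRS = (3/4)·√(s/p).
Setting (3/4)·√(s/24) = 0.375 gives √(s/24) = 0.5, so s/24 = 0.25 and s = 6.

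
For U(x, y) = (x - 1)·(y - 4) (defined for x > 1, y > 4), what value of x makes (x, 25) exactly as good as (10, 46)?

x = 19

U(10, 46) = 378.
Set U(x, 25) = 378 and solve.
With y = 25: (25 − 4) = 21, so (x − 1) = 378/21 = 18.
So x = 1 + 18 = 19.
Check: U(19, 25) = 378.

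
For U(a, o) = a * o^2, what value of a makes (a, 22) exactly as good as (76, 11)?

U(76, 11) = 9196.
Set U(a, 22) = 9196 and solve.
With o = 22: 22^2 = 484, so a = 9196/484 = 19.
Check: U(19, 22) = 9196.

a = 19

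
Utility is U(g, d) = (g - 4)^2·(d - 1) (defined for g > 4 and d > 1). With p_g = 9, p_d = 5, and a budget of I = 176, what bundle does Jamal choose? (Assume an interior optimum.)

g* = 14, d* = 10

MU_g = 2·(g−4)·(d−1), MU_d = (g−4)^2.
MRS = (2/1)·(d−1)/(g−4).
Tangency: set MRS = p_g/p_d = 9/5 = 1.8.
So (2/1)·(d − 1)/(g − 4) = 1.8, i.e. (d − 1) = 0.9·(g − 4).
Rewrite the budget in excess-of-subsistence terms: 9·(g − 4) + 5·(d − 1) = 176 − 9·4 − 5·1 = 135.
Substituting, 13.5·(g − 4) = 135, so g − 4 = 10 and g* = 14.
Then d − 1 = 0.9·10 = 9, so d* = 10.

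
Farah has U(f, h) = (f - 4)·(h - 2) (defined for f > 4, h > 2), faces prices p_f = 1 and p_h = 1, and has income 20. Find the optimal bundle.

f* = 11, h* = 9

MU_f = (h−2), MU_h = (f−4).
MRS = (h−2)/(f−4).
Tangency: set MRS = p_f/p_h = 1/1 = 1.
So (h − 2)/(f − 4) = 1, i.e. (h − 2) = (f − 4).
Rewrite the budget in excess-of-subsistence terms: 1·(f − 4) + 1·(h − 2) = 20 − 1·4 − 1·2 = 14.
Substituting, 2·(f − 4) = 14, so f − 4 = 7 and f* = 11.
Then h − 2 = 7, so h* = 9.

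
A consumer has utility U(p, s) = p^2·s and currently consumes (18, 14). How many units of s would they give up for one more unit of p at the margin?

MU_p = 2·p·s and MU_s = p^2.
MRS = MU_p/MU_s = (2/1)·s/p.
At (18, 14): MRS = 14/9.
So at (18, 14) the consumer would give up 14/9 units of s for one more unit of p.

MRS = 14/9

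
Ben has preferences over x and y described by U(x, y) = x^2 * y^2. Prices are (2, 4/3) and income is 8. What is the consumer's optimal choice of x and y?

MU_x = 2·x·y^2 and MU_y = 2·x^2·y.
MRS = MU_x/MU_y = y/x.
Tangency: set MRS = p_x/p_y = 2/(4/3) = 1.5.
So y/x = 1.5, i.e. y = 1.5·x.
Substitute into the budget 2·x + (4/3)·y = 8: 4·x = 8, so x* = 2.
Then y* = 1.5·2 = 3.

x* = 2, y* = 3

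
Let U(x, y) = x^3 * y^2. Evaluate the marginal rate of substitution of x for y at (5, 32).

MU_x = 3·x^2·y^2 and MU_y = 2·x^3·y.
MRS = MU_x/MU_y = (3/2)·y/x.
At (5, 32): MRS = 9.6.
The indifference curve has slope −9.6 at this bundle.

MRS = 9.6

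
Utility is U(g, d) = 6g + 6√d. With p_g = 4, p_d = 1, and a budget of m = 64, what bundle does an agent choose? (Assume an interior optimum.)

g* = 15, d* = 4

MU_g = 6, MU_d = 6/(2√d).
MRS = 6 ÷ (6/(2√d)).
Tangency: set MRS = p_g/p_d = 4/1 = 4.
MRS depends only on d: 2·√d = 4 ⇒ √d = 4/2 = 2 ⇒ d* = 4.
From the budget, 4·g = 64 − 1·4 = 60, so g* = 15.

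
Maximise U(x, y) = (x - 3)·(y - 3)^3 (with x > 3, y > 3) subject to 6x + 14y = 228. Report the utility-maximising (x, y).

x* = 10, y* = 12

MU_x = (y−3)^3, MU_y = 3·(x−3)·(y−3)^2.
MRS = (1/3)·(y−3)/(x−3).
Tangency: set MRS = p_x/p_y = 6/14 = 3/7.
So (1/3)·(y − 3)/(x − 3) = 3/7, i.e. (y − 3) = (9/7)·(x − 3).
Rewrite the budget in excess-of-subsistence terms: 6·(x − 3) + 14·(y − 3) = 228 − 6·3 − 14·3 = 168.
Substituting, 24·(x − 3) = 168, so x − 3 = 7 and x* = 10.
Then y − 3 = (9/7)·7 = 9, so y* = 12.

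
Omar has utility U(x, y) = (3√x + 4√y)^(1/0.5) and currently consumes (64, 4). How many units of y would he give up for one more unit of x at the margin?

For CES with ρ = 0.5, MRS = (3/4)·√(y/x).
At (64, 4): MRS = 3/16.
So at (64, 4) the consumer would give up 3/16 units of y for one more unit of x.

MRS = 3/16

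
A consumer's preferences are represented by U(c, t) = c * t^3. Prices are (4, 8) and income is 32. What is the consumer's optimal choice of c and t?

c* = 2, t* = 3

MU_c = t^3 and MU_t = 3·c·t^2.
MRS = MU_c/MU_t = (1/3)·t/c.
Tangency: set MRS = p_c/p_t = 4/8 = 0.5.
So (1/3)·t/c = 0.5, i.e. t = 1.5·c.
Substitute into the budget 4·c + 8·t = 32: 16·c = 32, so c* = 2.
Then t* = 1.5·2 = 3.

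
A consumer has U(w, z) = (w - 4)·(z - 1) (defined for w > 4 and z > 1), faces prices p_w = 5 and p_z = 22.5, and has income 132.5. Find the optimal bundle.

w* = 13, z* = 3

MU_w = (z−1), MU_z = (w−4).
MRS = (z−1)/(w−4).
Tangency: set MRS = p_w/p_z = 5/22.5 = 2/9.
So (z − 1)/(w − 4) = 2/9, i.e. (z − 1) = (2/9)·(w − 4).
Rewrite the budget in excess-of-subsistence terms: 5·(w − 4) + 22.5·(z − 1) = 132.5 − 5·4 − 22.5·1 = 90.
Substituting, 10·(w − 4) = 90, so w − 4 = 9 and w* = 13.
Then z − 1 = (2/9)·9 = 2, so z* = 3.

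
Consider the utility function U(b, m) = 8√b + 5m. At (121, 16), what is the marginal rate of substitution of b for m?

MU_b = 8/(2√b), MU_m = 5.
MRS = 8/(2√b) ÷ 5.
At (121, 16): MRS = 4/55.
The indifference curve has slope −4/55 at this bundle.

MRS = 4/55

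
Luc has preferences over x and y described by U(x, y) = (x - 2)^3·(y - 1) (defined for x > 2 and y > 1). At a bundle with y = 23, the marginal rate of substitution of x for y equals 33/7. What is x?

x = 16

MU_x = 3·(x−2)^2·(y−1), MU_y = (x−2)^3.
MRS = (3/1)·(y−1)/(x−2).
Substitute y = 23: MRS = 66/(x − 2). Setting this equal to 33/7 gives x − 2 = 66/(33/7) = 14, so x = 16.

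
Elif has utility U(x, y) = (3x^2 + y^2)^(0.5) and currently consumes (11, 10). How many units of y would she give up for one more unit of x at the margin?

For CES with ρ = 2, MRS = (3/1)·(y/x)^(-1).
At (11, 10): MRS = 3.3.
That is, one extra unit of x is worth 3.3 units of y at the margin.

MRS = 3.3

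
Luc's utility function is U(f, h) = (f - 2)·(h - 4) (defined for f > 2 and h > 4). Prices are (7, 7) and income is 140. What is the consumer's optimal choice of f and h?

f* = 9, h* = 11

MU_f = (h−4), MU_h = (f−2).
MRS = (h−4)/(f−2).
Tangency: set MRS = p_f/p_h = 7/7 = 1.
So (h − 4)/(f − 2) = 1, i.e. (h − 4) = (f − 2).
Rewrite the budget in excess-of-subsistence terms: 7·(f − 2) + 7·(h − 4) = 140 − 7·2 − 7·4 = 98.
Substituting, 14·(f − 2) = 98, so f − 2 = 7 and f* = 9.
Then h − 4 = 7, so h* = 11.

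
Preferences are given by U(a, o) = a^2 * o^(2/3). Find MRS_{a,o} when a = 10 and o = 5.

MU_a = 2·a·o^(2/3) and MU_o = 2/3·a^2·o^(-1/3).
MRS = MU_a/MU_o = (3)·o/a.
At (10, 5): MRS = 1.5.
So at (10, 5) the consumer would give up 1.5 units of o for one more unit of a.

MRS = 1.5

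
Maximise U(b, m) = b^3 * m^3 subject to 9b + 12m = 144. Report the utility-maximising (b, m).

b* = 8, m* = 6

MU_b = 3·b^2·m^3 and MU_m = 3·b^3·m^2.
MRS = MU_b/MU_m = m/b.
Tangency: set MRS = p_b/p_m = 9/12 = 0.75.
So m/b = 0.75, i.e. m = 0.75·b.
Substitute into the budget 9·b + 12·m = 144: 18·b = 144, so b* = 8.
Then m* = 0.75·8 = 6.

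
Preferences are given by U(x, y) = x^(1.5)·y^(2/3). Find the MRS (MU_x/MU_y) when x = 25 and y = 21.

MU_x = 1.5·√x·y^(2/3) and MU_y = 2/3·x^(1.5)·y^(-1/3).
MRS = MU_x/MU_y = (2.25)·y/x.
At (25, 21): MRS = 189/100.
That is, one extra unit of x is worth 189/100 units of y at the margin.

MRS = 189/100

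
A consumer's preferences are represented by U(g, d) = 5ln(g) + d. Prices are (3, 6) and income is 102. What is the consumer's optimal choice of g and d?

MU_g = 5/g, MU_d = 1.
MRS = 5/g ÷ 1.
Tangency: set MRS = p_g/p_d = 3/6 = 0.5.
MRS depends only on g: 5/g = 0.5 ⇒ g* = 5/0.5 = 10.
From the budget, 6·d = 102 − 3·10 = 72, so d* = 12.

g* = 10, d* = 12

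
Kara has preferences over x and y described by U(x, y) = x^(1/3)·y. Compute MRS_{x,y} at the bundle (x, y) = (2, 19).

MRS = 19/6

MU_x = 1/3·x^(-2/3)·y and MU_y = x^(1/3).
MRS = MU_x/MU_y = (1/3)·y/x.
At (2, 19): MRS = 19/6.
The indifference curve has slope −19/6 at this bundle.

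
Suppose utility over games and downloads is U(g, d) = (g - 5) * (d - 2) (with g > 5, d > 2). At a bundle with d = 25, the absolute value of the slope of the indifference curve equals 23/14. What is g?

MU_g = (d−2), MU_d = (g−5).
MRS = (d−2)/(g−5).
Substitute d = 25: MRS = 23/(g − 5). Setting this equal to 23/14 gives g − 5 = 23/(23/14) = 14, so g = 19.

g = 19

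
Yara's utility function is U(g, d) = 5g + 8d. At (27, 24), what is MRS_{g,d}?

MU_g = 5, MU_d = 8, so MRS = 5/8 = 0.625 at every bundle.
At (27, 24): MRS = 0.625.
So at (27, 24) the consumer would give up 0.625 units of d for one more unit of g.

MRS = 0.625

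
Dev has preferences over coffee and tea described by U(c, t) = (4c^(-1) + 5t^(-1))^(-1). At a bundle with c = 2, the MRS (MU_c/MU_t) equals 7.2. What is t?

t = 6

For CES with ρ = -1, MRS = (4/5)·(t/c)^2.
Setting (4/5)·(t/2)^2 = 7.2 gives (t/2)^2 = 9, so t/2 = 3 and t = 6.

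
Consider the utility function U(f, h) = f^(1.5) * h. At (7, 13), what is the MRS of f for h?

MU_f = 1.5·√f·h and MU_h = f^(1.5).
MRS = MU_f/MU_h = (1.5)·h/f.
At (7, 13): MRS = 39/14.
That is, one extra unit of f is worth 39/14 units of h at the margin.

MRS = 39/14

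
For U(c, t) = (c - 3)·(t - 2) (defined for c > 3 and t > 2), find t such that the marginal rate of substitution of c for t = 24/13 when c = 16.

t = 26

MU_c = (t−2), MU_t = (c−3).
MRS = (t−2)/(c−3).
Substitute c = 16: MRS = (t − 2)/13. Setting this equal to 24/13 gives t − 2 = (24/13)·13 = 24, so t = 26.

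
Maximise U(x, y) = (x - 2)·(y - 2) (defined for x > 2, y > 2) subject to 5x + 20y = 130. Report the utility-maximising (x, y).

x* = 10, y* = 4

MU_x = (y−2), MU_y = (x−2).
MRS = (y−2)/(x−2).
Tangency: set MRS = p_x/p_y = 5/20 = 0.25.
So (y − 2)/(x − 2) = 0.25, i.e. (y − 2) = 0.25·(x − 2).
Rewrite the budget in excess-of-subsistence terms: 5·(x − 2) + 20·(y − 2) = 130 − 5·2 − 20·2 = 80.
Substituting, 10·(x − 2) = 80, so x − 2 = 8 and x* = 10.
Then y − 2 = 0.25·8 = 2, so y* = 4.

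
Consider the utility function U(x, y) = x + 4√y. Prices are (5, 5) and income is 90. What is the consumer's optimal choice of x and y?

x* = 14, y* = 4

MU_x = 1, MU_y = 4/(2√y).
MRS = 1 ÷ (4/(2√y)).
Tangency: set MRS = p_x/p_y = 5/5 = 1.
MRS depends only on y: 0.5·√y = 1 ⇒ √y = 1/0.5 = 2 ⇒ y* = 4.
From the budget, 5·x = 90 − 5·4 = 70, so x* = 14.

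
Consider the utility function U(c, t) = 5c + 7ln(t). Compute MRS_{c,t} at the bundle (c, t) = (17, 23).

MU_c = 5, MU_t = 7/t.
MRS = 5 ÷ (7/t).
At (17, 23): MRS = 115/7.
The indifference curve has slope −115/7 at this bundle.

MRS = 115/7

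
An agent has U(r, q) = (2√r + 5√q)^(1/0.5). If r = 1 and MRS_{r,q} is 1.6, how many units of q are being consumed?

q = 16

For CES with ρ = 0.5, MRS = (2/5)·√(q/r).
Setting (2/5)·√(q/1) = 1.6 gives √(q/1) = 4, so q/1 = 16 and q = 16.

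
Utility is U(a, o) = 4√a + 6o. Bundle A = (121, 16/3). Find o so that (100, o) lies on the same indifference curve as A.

U(121, 16/3) = 76.
Set U(100, o) = 76 and solve.
With a = 100: √100 = 10, so 6o = 76 − 4·10 = 36 and o = 6.
Check: U(100, 6) = 76.

o = 6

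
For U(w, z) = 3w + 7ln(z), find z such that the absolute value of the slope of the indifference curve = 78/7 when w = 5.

z = 26

MU_w = 3, MU_z = 7/z.
MRS = 3 ÷ (7/z).
MRS depends only on z: (3/7)·z = 78/7 ⇒ z = (78/7)/(3/7) = 26.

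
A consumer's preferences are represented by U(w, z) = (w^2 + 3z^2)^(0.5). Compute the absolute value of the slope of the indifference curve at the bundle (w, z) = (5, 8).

For CES with ρ = 2, MRS = (1/3)·(z/w)^(-1).
At (5, 8): MRS = 5/24.
That is, one extra unit of w is worth 5/24 units of z at the margin.

MRS = 5/24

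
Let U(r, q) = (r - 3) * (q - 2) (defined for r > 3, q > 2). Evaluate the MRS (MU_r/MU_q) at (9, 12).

MU_r = (q−2), MU_q = (r−3).
MRS = (q−2)/(r−3).
At (9, 12): MRS = 5/3.
That is, one extra unit of r is worth 5/3 units of q at the margin.

MRS = 5/3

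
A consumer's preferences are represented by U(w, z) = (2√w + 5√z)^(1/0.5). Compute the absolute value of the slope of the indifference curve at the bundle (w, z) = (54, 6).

For CES with ρ = 0.5, MRS = (2/5)·√(z/w).
At (54, 6): MRS = 2/15.
So at (54, 6) the consumer would give up 2/15 units of z for one more unit of w.

MRS = 2/15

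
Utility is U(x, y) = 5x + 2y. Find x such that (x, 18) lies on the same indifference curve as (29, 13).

x = 27

U(29, 13) = 171.
Set U(x, 18) = 171 and solve.
5x + 2·18 = 171 ⇒ 5x = 135 ⇒ x = 27.
Check: U(27, 18) = 171.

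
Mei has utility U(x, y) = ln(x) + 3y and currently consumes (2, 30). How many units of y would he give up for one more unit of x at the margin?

MU_x = 1/x, MU_y = 3.
MRS = 1/x ÷ 3.
At (2, 30): MRS = 1/6.
So at (2, 30) the consumer would give up 1/6 units of y for one more unit of x.

MRS = 1/6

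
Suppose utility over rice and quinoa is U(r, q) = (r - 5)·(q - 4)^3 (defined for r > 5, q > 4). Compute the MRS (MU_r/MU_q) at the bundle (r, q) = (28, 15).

MU_r = (q−4)^3, MU_q = 3·(r−5)·(q−4)^2.
MRS = (1/3)·(q−4)/(r−5).
At (28, 15): MRS = 11/69.
That is, one extra unit of r is worth 11/69 units of q at the margin.

MRS = 11/69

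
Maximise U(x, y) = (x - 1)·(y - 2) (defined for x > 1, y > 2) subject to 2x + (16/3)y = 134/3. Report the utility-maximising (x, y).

x* = 9, y* = 5

MU_x = (y−2), MU_y = (x−1).
MRS = (y−2)/(x−1).
Tangency: set MRS = p_x/p_y = 2/(16/3) = 0.375.
So (y − 2)/(x − 1) = 0.375, i.e. (y − 2) = 0.375·(x − 1).
Rewrite the budget in excess-of-subsistence terms: 2·(x − 1) + (16/3)·(y − 2) = 134/3 − 2·1 − (16/3)·2 = 32.
Substituting, 4·(x − 1) = 32, so x − 1 = 8 and x* = 9.
Then y − 2 = 0.375·8 = 3, so y* = 5.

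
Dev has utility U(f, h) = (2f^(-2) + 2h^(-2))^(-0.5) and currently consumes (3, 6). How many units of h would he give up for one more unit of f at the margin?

For CES with ρ = -2, MRS = (h/f)^3.
At (3, 6): MRS = 8.
That is, one extra unit of f is worth 8 units of h at the margin.

MRS = 8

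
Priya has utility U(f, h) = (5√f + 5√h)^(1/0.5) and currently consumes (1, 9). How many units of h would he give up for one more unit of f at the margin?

For CES with ρ = 0.5, MRS = √(h/f).
At (1, 9): MRS = 3.
So at (1, 9) the consumer would give up 3 units of h for one more unit of f.

MRS = 3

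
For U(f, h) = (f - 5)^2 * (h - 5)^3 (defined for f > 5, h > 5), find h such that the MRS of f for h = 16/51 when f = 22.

h = 13

MU_f = 2·(f−5)·(h−5)^3, MU_h = 3·(f−5)^2·(h−5)^2.
MRS = (2/3)·(h−5)/(f−5).
Substitute f = 22: MRS = (h − 5)/25.5. Setting this equal to 16/51 gives h − 5 = (16/51)·25.5 = 8, so h = 13.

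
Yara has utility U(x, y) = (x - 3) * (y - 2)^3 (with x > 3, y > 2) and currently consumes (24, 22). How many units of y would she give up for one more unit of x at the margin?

MU_x = (y−2)^3, MU_y = 3·(x−3)·(y−2)^2.
MRS = (1/3)·(y−2)/(x−3).
At (24, 22): MRS = 20/63.
The indifference curve has slope −20/63 at this bundle.

MRS = 20/63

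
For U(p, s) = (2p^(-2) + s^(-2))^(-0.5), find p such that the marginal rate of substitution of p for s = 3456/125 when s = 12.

p = 5

For CES with ρ = -2, MRS = (2/1)·(s/p)^3.
Setting (2/1)·(12/p)^3 = 3456/125 gives (12/p)^3 = 1728/125, so 12/p = 2.4 and p = 5.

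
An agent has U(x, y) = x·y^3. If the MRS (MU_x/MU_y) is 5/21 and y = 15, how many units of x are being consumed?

MU_x = y^3 and MU_y = 3·x·y^2.
MRS = MU_x/MU_y = (1/3)·y/x.
Substitute y = 15: MRS = 5/x. Setting 5/x = 5/21 gives x = 5/(5/21) = 21.

x = 21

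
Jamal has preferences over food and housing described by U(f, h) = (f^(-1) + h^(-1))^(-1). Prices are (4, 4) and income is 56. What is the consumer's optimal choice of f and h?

f* = 7, h* = 7

For CES with ρ = -1, MRS = (h/f)^2.
Tangency: set MRS = p_f/p_h = 4/4 = 1.
So (h/f)^2 = 1; taking the square root, h/f = 1, i.e. h = f.
Substitute into the budget 4·f + 4·h = 56: 8·f = 56, so f* = 7 and h* = 7.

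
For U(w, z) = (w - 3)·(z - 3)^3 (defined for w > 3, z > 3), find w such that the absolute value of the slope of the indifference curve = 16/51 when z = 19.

w = 20

MU_w = (z−3)^3, MU_z = 3·(w−3)·(z−3)^2.
MRS = (1/3)·(z−3)/(w−3).
Substitute z = 19: MRS = (16/3)/(w − 3). Setting this equal to 16/51 gives w − 3 = (16/3)/(16/51) = 17, so w = 20.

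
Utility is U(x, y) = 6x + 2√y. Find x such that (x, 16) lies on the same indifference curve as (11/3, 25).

U(11/3, 25) = 32.
Set U(x, 16) = 32 and solve.
With y = 16: √16 = 4, so 6x = 32 − 2·4 = 24 and x = 4.
Check: U(4, 16) = 32.

x = 4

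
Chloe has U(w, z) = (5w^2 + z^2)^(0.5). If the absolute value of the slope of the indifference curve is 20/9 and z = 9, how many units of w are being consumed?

w = 4

For CES with ρ = 2, MRS = (5/1)·(z/w)^(-1).
Setting (5/1)·(9/w)^(-1) = 20/9 gives (9/w)^(-1) = 4/9, so 9/w = 2.25 and w = 4.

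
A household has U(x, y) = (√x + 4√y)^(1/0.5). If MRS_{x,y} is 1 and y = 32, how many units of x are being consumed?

x = 2

For CES with ρ = 0.5, MRS = (1/4)·√(y/x).
Setting (1/4)·√(32/x) = 1 gives √(32/x) = 4, so 32/x = 16 and x = 2.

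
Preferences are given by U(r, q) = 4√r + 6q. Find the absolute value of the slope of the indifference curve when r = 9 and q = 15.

MRS = 1/9

MU_r = 4/(2√r), MU_q = 6.
MRS = 4/(2√r) ÷ 6.
At (9, 15): MRS = 1/9.
So at (9, 15) the consumer would give up 1/9 units of q for one more unit of r.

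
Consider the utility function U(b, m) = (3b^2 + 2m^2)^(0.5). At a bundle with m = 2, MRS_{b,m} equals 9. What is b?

For CES with ρ = 2, MRS = (3/2)·(m/b)^(-1).
Setting (3/2)·(2/b)^(-1) = 9 gives (2/b)^(-1) = 6, so 2/b = 1/6 and b = 12.

b = 12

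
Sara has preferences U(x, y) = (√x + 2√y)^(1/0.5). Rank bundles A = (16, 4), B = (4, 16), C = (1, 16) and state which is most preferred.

Evaluate utility at each bundle:
U(A) = 64.000.
U(B) = 100.000.
U(C) = 81.000.
Highest utility is B, so B ≻ C ≻ A.

Bundle B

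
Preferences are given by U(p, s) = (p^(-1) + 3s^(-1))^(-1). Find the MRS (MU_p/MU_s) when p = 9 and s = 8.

MRS = 64/243

For CES with ρ = -1, MRS = (1/3)·(s/p)^2.
At (9, 8): MRS = 64/243.
The indifference curve has slope −64/243 at this bundle.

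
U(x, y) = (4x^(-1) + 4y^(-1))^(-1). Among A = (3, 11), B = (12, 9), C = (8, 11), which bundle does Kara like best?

Bundle B

Evaluate utility at each bundle:
U(A) = 0.589.
U(B) = 1.286.
U(C) = 1.158.
Highest utility is B, so B ≻ C ≻ A.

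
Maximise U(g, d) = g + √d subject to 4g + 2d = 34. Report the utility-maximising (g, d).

g* = 8, d* = 1

MU_g = 1, MU_d = 1/(2√d).
MRS = 1 ÷ (1/(2√d)).
Tangency: set MRS = p_g/p_d = 4/2 = 2.
MRS depends only on d: 2·√d = 2 ⇒ √d = 2/2 = 1 ⇒ d* = 1.
From the budget, 4·g = 34 − 2·1 = 32, so g* = 8.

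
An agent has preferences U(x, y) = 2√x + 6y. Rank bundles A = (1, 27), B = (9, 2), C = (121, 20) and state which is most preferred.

Bundle A

Evaluate utility at each bundle:
U(A) = 164.000.
U(B) = 18.000.
U(C) = 142.000.
Highest utility is A, so A ≻ C ≻ B.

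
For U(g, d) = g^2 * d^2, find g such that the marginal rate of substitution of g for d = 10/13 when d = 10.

g = 13

MU_g = 2·g·d^2 and MU_d = 2·g^2·d.
MRS = MU_g/MU_d = d/g.
Substitute d = 10: MRS = 10/g. Setting 10/g = 10/13 gives g = 10/(10/13) = 13.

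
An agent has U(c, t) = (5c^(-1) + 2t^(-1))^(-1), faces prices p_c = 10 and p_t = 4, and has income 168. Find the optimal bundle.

c* = 12, t* = 12

For CES with ρ = -1, MRS = (5/2)·(t/c)^2.
Tangency: set MRS = p_c/p_t = 10/4 = 2.5.
So (t/c)^2 = 1; taking the square root, t/c = 1, i.e. t = c.
Substitute into the budget 10·c + 4·t = 168: 14·c = 168, so c* = 12 and t* = 12.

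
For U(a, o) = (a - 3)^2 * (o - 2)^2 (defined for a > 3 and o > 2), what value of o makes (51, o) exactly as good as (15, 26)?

U(15, 26) = 82944.
Set U(51, o) = 82944 and solve.
With a = 51: (51 − 3)^2 = 2304, so (o − 2)^2 = 82944/2304 = 36.
Taking the square root (with o > 2): o − 2 = 6, so o = 8.
Check: U(51, 8) = 82944.

o = 8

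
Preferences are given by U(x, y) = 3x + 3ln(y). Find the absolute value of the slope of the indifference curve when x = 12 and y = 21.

MRS = 21

MU_x = 3, MU_y = 3/y.
MRS = 3 ÷ (3/y).
At (12, 21): MRS = 21.
That is, one extra unit of x is worth 21 units of y at the margin.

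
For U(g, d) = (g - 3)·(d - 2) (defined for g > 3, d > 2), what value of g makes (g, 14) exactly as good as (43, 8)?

g = 23

U(43, 8) = 240.
Set U(g, 14) = 240 and solve.
With d = 14: (14 − 2) = 12, so (g − 3) = 240/12 = 20.
So g = 3 + 20 = 23.
Check: U(23, 14) = 240.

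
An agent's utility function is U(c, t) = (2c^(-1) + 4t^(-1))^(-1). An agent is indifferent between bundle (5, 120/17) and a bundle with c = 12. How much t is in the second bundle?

t = 5

U depends on (c, t) only through S = 2c^(-1) + 4t^(-1), so equal utility means equal S. At (5, 120/17): S = 29/30.
With c = 12: 2·12^(-1) = 1/6, so 4t^(-1) = 29/30 − 1/6 = 0.8, i.e. t^(-1) = 0.2.
Hence t = 1/0.2 = 5.
Check: U(12, 5) = 1.0345.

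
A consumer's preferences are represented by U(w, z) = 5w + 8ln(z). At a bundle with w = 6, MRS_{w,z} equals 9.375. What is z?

MU_w = 5, MU_z = 8/z.
MRS = 5 ÷ (8/z).
MRS depends only on z: 0.625·z = 9.375 ⇒ z = 9.375/0.625 = 15.

z = 15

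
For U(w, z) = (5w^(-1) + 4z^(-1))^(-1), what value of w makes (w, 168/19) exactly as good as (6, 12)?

w = 7

U depends on (w, z) only through S = 5w^(-1) + 4z^(-1), so equal utility means equal S. At (6, 12): S = 7/6.
With z = 168/19: 4·(168/19)^(-1) = 19/42, so 5w^(-1) = 7/6 − 19/42 = 5/7, i.e. w^(-1) = 1/7.
Hence w = 1/(1/7) = 7.
Check: U(7, 168/19) = 0.8571.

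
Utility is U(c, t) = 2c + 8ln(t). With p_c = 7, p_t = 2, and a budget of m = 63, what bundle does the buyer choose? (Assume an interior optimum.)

MU_c = 2, MU_t = 8/t.
MRS = 2 ÷ (8/t).
Tangency: set MRS = p_c/p_t = 7/2 = 3.5.
MRS depends only on t: 0.25·t = 3.5 ⇒ t* = 3.5/0.25 = 14.
From the budget, 7·c = 63 − 2·14 = 35, so c* = 5.

c* = 5, t* = 14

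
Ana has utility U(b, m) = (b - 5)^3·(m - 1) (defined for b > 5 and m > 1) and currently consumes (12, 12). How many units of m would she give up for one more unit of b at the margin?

MU_b = 3·(b−5)^2·(m−1), MU_m = (b−5)^3.
MRS = (3/1)·(m−1)/(b−5).
At (12, 12): MRS = 33/7.
The indifference curve has slope −33/7 at this bundle.

MRS = 33/7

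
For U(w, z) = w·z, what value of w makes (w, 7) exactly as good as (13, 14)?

w = 26

U(13, 14) = 182.
Set U(w, 7) = 182 and solve.
With z = 7: w = 182/7 = 26.
Check: U(26, 7) = 182.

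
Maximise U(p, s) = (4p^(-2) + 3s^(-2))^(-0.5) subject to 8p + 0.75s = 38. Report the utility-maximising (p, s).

For CES with ρ = -2, MRS = (4/3)·(s/p)^3.
Tangency: set MRS = p_p/p_s = 8/0.75 = 32/3.
So (s/p)^3 = 8; taking the cube root, s/p = 2, i.e. s = 2·p.
Substitute into the budget 8·p + 0.75·s = 38: 9.5·p = 38, so p* = 4 and s* = 2·4 = 8.

p* = 4, s* = 8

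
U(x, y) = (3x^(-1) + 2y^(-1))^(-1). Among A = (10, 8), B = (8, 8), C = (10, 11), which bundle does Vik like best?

Bundle C

Evaluate utility at each bundle:
U(A) = 1.818.
U(B) = 1.600.
U(C) = 2.075.
Highest utility is C, so C ≻ A ≻ B.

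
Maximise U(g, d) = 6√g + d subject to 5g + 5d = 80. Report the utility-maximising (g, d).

g* = 9, d* = 7

MU_g = 6/(2√g), MU_d = 1.
MRS = 6/(2√g) ÷ 1.
Tangency: set MRS = p_g/p_d = 5/5 = 1.
MRS depends only on g: 3/√g = 1 ⇒ √g = 3/1 = 3 ⇒ g* = 9.
From the budget, 5·d = 80 − 5·9 = 35, so d* = 7.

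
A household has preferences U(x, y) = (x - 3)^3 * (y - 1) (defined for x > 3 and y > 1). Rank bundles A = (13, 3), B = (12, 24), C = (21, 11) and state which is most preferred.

Evaluate utility at each bundle:
U(A) = 2000.
U(B) = 16767.
U(C) = 58320.
Highest utility is C, so C ≻ B ≻ A.

Bundle C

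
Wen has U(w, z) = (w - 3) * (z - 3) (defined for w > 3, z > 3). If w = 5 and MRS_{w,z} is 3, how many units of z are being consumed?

z = 9

MU_w = (z−3), MU_z = (w−3).
MRS = (z−3)/(w−3).
Substitute w = 5: MRS = (z − 3)/2. Setting this equal to 3 gives z − 3 = 3·2 = 6, so z = 9.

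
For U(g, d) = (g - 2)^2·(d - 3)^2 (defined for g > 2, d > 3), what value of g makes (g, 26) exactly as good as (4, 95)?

g = 10

U(4, 95) = 33856.
Set U(g, 26) = 33856 and solve.
With d = 26: (26 − 3)^2 = 529, so (g − 2)^2 = 33856/529 = 64.
Taking the square root (with g > 2): g − 2 = 8, so g = 10.
Check: U(10, 26) = 33856.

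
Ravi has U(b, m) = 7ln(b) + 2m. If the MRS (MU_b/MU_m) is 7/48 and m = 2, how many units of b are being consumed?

MU_b = 7/b, MU_m = 2.
MRS = 7/b ÷ 2.
MRS depends only on b: 3.5/b = 7/48 ⇒ b = 3.5/(7/48) = 24.

b = 24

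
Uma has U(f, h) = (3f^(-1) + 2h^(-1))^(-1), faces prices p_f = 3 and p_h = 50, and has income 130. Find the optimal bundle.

For CES with ρ = -1, MRS = (3/2)·(h/f)^2.
Tangency: set MRS = p_f/p_h = 3/50.
So (h/f)^2 = 1/25; taking the square root, h/f = 0.2, i.e. h = 0.2·f.
Substitute into the budget 3·f + 50·h = 130: 13·f = 130, so f* = 10 and h* = 0.2·10 = 2.

f* = 10, h* = 2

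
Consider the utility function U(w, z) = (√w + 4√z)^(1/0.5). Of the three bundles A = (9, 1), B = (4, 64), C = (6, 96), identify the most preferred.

Bundle C

Evaluate utility at each bundle:
U(A) = 49.000.
U(B) = 1156.000.
U(C) = 1734.000.
Highest utility is C, so C ≻ B ≻ A.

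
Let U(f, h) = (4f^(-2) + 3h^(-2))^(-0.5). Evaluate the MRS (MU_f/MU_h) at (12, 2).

MRS = 1/162

For CES with ρ = -2, MRS = (4/3)·(h/f)^3.
At (12, 2): MRS = 1/162.
That is, one extra unit of f is worth 1/162 units of h at the margin.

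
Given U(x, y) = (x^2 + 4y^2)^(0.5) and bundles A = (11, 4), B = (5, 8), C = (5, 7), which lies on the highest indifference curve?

Bundle B

Evaluate utility at each bundle:
U(A) = 13.601.
U(B) = 16.763.
U(C) = 14.866.
Highest utility is B, so B ≻ C ≻ A.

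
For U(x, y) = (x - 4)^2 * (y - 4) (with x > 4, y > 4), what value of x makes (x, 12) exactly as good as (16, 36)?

U(16, 36) = 4608.
Set U(x, 12) = 4608 and solve.
With y = 12: (12 − 4) = 8, so (x − 4)^2 = 4608/8 = 576.
Taking the square root (with x > 4): x − 4 = 24, so x = 28.
Check: U(28, 12) = 4608.

x = 28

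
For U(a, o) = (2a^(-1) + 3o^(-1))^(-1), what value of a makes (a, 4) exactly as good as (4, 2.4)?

U depends on (a, o) only through S = 2a^(-1) + 3o^(-1), so equal utility means equal S. At (4, 2.4): S = 1.75.
With o = 4: 3·4^(-1) = 0.75, so 2a^(-1) = 1.75 − 0.75 = 1, i.e. a^(-1) = 0.5.
Hence a = 1/0.5 = 2.
Check: U(2, 4) = 0.5714.

a = 2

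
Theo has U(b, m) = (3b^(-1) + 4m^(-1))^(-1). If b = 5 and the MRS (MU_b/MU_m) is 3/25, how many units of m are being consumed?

For CES with ρ = -1, MRS = (3/4)·(m/b)^2.
Setting (3/4)·(m/5)^2 = 3/25 gives (m/5)^2 = 4/25, so m/5 = 0.4 and m = 2.

m = 2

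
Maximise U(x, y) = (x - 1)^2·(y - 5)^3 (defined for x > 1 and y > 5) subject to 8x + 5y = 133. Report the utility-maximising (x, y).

MU_x = 2·(x−1)·(y−5)^3, MU_y = 3·(x−1)^2·(y−5)^2.
MRS = (2/3)·(y−5)/(x−1).
Tangency: set MRS = p_x/p_y = 8/5 = 1.6.
So (2/3)·(y − 5)/(x − 1) = 1.6, i.e. (y − 5) = 2.4·(x − 1).
Rewrite the budget in excess-of-subsistence terms: 8·(x − 1) + 5·(y − 5) = 133 − 8·1 − 5·5 = 100.
Substituting, 20·(x − 1) = 100, so x − 1 = 5 and x* = 6.
Then y − 5 = 2.4·5 = 12, so y* = 17.

x* = 6, y* = 17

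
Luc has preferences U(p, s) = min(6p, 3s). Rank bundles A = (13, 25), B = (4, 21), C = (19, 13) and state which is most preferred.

Bundle A

Evaluate utility at each bundle:
U(A) = 75.
U(B) = 24.
U(C) = 39.
Highest utility is A, so A ≻ C ≻ B.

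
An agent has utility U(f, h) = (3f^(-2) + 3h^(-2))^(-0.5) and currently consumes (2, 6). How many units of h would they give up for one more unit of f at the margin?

For CES with ρ = -2, MRS = (h/f)^3.
At (2, 6): MRS = 27.
That is, one extra unit of f is worth 27 units of h at the margin.

MRS = 27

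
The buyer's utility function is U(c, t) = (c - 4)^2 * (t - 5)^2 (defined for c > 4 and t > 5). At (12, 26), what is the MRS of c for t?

MRS = 2.625

MU_c = 2·(c−4)·(t−5)^2, MU_t = 2·(c−4)^2·(t−5).
MRS = (t−5)/(c−4).
At (12, 26): MRS = 2.625.
The indifference curve has slope −2.625 at this bundle.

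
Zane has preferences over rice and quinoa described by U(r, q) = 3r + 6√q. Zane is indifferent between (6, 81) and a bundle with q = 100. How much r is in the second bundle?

U(6, 81) = 72.
Set U(r, 100) = 72 and solve.
With q = 100: √100 = 10, so 3r = 72 − 6·10 = 12 and r = 4.
Check: U(4, 100) = 72.

r = 4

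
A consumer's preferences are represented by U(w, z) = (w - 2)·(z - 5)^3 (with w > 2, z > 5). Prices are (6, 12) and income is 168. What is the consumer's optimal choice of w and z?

w* = 6, z* = 11

MU_w = (z−5)^3, MU_z = 3·(w−2)·(z−5)^2.
MRS = (1/3)·(z−5)/(w−2).
Tangency: set MRS = p_w/p_z = 6/12 = 0.5.
So (1/3)·(z − 5)/(w − 2) = 0.5, i.e. (z − 5) = 1.5·(w − 2).
Rewrite the budget in excess-of-subsistence terms: 6·(w − 2) + 12·(z − 5) = 168 − 6·2 − 12·5 = 96.
Substituting, 24·(w − 2) = 96, so w − 2 = 4 and w* = 6.
Then z − 5 = 1.5·4 = 6, so z* = 11.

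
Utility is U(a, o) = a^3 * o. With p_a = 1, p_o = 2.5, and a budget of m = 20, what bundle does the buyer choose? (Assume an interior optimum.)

a* = 15, o* = 2

MU_a = 3·a^2·o and MU_o = a^3.
MRS = MU_a/MU_o = (3/1)·o/a.
Tangency: set MRS = p_a/p_o = 1/2.5 = 0.4.
So (3/1)·o/a = 0.4, i.e. o = (2/15)·a.
Substitute into the budget 1·a + 2.5·o = 20: (4/3)·a = 20, so a* = 15.
Then o* = (2/15)·15 = 2.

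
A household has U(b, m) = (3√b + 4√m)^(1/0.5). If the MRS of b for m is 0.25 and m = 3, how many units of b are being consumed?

b = 27

For CES with ρ = 0.5, MRS = (3/4)·√(m/b).
Setting (3/4)·√(3/b) = 0.25 gives √(3/b) = 1/3, so 3/b = 1/9 and b = 27.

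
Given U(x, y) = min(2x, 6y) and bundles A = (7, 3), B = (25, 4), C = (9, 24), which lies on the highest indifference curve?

Bundle B

Evaluate utility at each bundle:
U(A) = 14.
U(B) = 24.
U(C) = 18.
Highest utility is B, so B ≻ C ≻ A.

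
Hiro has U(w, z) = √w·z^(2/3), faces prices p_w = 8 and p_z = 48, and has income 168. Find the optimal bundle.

w* = 9, z* = 2

MU_w = 0.5·w^(-0.5)·z^(2/3) and MU_z = 2/3·√w·z^(-1/3).
MRS = MU_w/MU_z = (0.75)·z/w.
Tangency: set MRS = p_w/p_z = 8/48 = 1/6.
So (0.75)·z/w = 1/6, i.e. z = (2/9)·w.
Substitute into the budget 8·w + 48·z = 168: (56/3)·w = 168, so w* = 9.
Then z* = (2/9)·9 = 2.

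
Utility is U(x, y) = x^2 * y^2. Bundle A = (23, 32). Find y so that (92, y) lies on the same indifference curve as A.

U(23, 32) = 541696.
Set U(92, y) = 541696 and solve.
With x = 92: 92^2 = 8464, so y^2 = 541696/8464 = 64; taking the square root, y = 8.
Check: U(92, 8) = 541696.

y = 8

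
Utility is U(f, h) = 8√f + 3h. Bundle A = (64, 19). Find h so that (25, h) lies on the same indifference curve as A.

U(64, 19) = 121.
Set U(25, h) = 121 and solve.
With f = 25: √25 = 5, so 3h = 121 − 8·5 = 81 and h = 27.
Check: U(25, 27) = 121.

h = 27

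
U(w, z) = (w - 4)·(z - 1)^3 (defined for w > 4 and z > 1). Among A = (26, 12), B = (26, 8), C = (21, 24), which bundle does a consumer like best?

Bundle C

Evaluate utility at each bundle:
U(A) = 29282.
U(B) = 7546.
U(C) = 206839.
Highest utility is C, so C ≻ A ≻ B.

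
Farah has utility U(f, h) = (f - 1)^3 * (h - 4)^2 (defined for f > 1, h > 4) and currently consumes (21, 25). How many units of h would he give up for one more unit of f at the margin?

MU_f = 3·(f−1)^2·(h−4)^2, MU_h = 2·(f−1)^3·(h−4).
MRS = (3/2)·(h−4)/(f−1).
At (21, 25): MRS = 63/40.
The indifference curve has slope −63/40 at this bundle.

MRS = 63/40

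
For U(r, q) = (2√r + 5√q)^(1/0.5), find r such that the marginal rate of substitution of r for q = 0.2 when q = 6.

For CES with ρ = 0.5, MRS = (2/5)·√(q/r).
Setting (2/5)·√(6/r) = 0.2 gives √(6/r) = 0.5, so 6/r = 0.25 and r = 24.

r = 24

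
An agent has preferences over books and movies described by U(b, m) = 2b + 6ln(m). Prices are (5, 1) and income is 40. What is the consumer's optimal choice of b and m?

MU_b = 2, MU_m = 6/m.
MRS = 2 ÷ (6/m).
Tangency: set MRS = p_b/p_m = 5/1 = 5.
MRS depends only on m: (1/3)·m = 5 ⇒ m* = 5/(1/3) = 15.
From the budget, 5·b = 40 − 1·15 = 25, so b* = 5.

b* = 5, m* = 15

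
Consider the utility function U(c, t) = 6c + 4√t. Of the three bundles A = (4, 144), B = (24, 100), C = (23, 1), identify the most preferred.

Bundle B

Evaluate utility at each bundle:
U(A) = 72.000.
U(B) = 184.000.
U(C) = 142.000.
Highest utility is B, so B ≻ C ≻ A.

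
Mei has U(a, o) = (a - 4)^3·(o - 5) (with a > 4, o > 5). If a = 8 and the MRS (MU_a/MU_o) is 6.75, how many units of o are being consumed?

MU_a = 3·(a−4)^2·(o−5), MU_o = (a−4)^3.
MRS = (3/1)·(o−5)/(a−4).
Substitute a = 8: MRS = (o − 5)/(4/3). Setting this equal to 6.75 gives o − 5 = 6.75·(4/3) = 9, so o = 14.

o = 14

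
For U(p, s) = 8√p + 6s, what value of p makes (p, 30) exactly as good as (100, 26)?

p = 49

U(100, 26) = 236.
Set U(p, 30) = 236 and solve.
With s = 30: 8√p = 236 − 6·30 = 56, so √p = 7 and p = 49.
Check: U(49, 30) = 236.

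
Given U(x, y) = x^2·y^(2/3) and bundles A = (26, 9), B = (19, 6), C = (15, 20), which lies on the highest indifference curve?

Bundle A

Evaluate utility at each bundle:
U(A) = 2924.882.
U(B) = 1191.996.
U(C) = 1657.814.
Highest utility is A, so A ≻ C ≻ B.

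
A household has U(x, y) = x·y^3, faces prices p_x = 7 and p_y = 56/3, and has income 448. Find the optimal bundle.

MU_x = y^3 and MU_y = 3·x·y^2.
MRS = MU_x/MU_y = (1/3)·y/x.
Tangency: set MRS = p_x/p_y = 7/(56/3) = 0.375.
So (1/3)·y/x = 0.375, i.e. y = 1.125·x.
Substitute into the budget 7·x + (56/3)·y = 448: 28·x = 448, so x* = 16.
Then y* = 1.125·16 = 18.

x* = 16, y* = 18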